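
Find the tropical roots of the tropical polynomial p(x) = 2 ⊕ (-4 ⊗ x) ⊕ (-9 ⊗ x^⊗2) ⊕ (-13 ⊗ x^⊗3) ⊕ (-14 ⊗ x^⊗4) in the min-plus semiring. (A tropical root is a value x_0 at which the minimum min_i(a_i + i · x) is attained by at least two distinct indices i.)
Roots: {1, 4, 5, 6}

Each tropical root is a break point of the lower envelope of the lines y = a_i + i · x (there are 5 lines, with slopes 0, 1, ..., 4). Only the lines that attain the minimum somewhere contribute to roots; other lines are dominated. Here the surviving (envelope) indices are i = 4, i = 3, i = 2, i = 1, i = 0.
Intersections between consecutive envelope lines give the roots: for adjacent envelope indices i < j the intersection is x = (a_i − a_j) / (j − i). Reading off the sorted break points: {1, 4, 5, 6}.
Verification: at each break x_0, at least two indices attain the minimum of min_i(a_i + i · x_0).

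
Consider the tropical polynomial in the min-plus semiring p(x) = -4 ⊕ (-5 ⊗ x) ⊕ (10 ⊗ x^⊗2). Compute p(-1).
p(-1) = -6

A tropical monomial a ⊗ x^⊗i evaluates to a + i · x. Evaluating each term at x = -1:
  Term 0 contributes -4 + 0 · -1 = -4
  Term 1 contributes -5 + 1 · -1 = -6
  Term 2 contributes 10 + 2 · -1 = 8
p(-1) = ⊕ of these = min[-4, -6, 8] = -6.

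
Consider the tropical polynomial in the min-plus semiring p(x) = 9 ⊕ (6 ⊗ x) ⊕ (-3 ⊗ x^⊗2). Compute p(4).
p(4) = 5

A tropical monomial a ⊗ x^⊗i evaluates to a + i · x. Evaluating each term at x = 4:
  Term 0 contributes 9 + 0 · 4 = 9
  Term 1 contributes 6 + 1 · 4 = 10
  Term 2 contributes -3 + 2 · 4 = 5
p(4) = ⊕ of these = min[9, 10, 5] = 5.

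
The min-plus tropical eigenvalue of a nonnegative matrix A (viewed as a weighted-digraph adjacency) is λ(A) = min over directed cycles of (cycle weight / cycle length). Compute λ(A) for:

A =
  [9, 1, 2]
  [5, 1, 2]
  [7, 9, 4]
λ(A) = 1

Enumerate directed cycles and compute their means (weight / length). Sample:
  cycle 0 → 0: weight = 9, length = 1, mean = 9/1 ≈ 9.000
  cycle 1 → 1: weight = 1, length = 1, mean = 1/1 ≈ 1.000
  cycle 2 → 2: weight = 4, length = 1, mean = 4/1 ≈ 4.000
  cycle 0 → 1 → 0: weight = 6, length = 2, mean = 6/2 ≈ 3.000
  cycle 0 → 2 → 0: weight = 9, length = 2, mean = 9/2 ≈ 4.500
  cycle 1 → 0 → 1: weight = 6, length = 2, mean = 6/2 ≈ 3.000
Minimum mean = 1.000, attained e.g. along the cycle 1 → 1 with weight 1 and length 1. So λ(A) = 1/1 = 1.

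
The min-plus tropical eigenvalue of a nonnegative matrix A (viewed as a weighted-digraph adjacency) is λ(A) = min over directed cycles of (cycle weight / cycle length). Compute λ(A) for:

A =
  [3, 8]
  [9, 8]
λ(A) = 3

Enumerate directed cycles and compute their means (weight / length). Sample:
  cycle 0 → 0: weight = 3, length = 1, mean = 3/1 ≈ 3.000
  cycle 1 → 1: weight = 8, length = 1, mean = 8/1 ≈ 8.000
  cycle 0 → 1 → 0: weight = 17, length = 2, mean = 17/2 ≈ 8.500
  cycle 1 → 0 → 1: weight = 17, length = 2, mean = 17/2 ≈ 8.500
Minimum mean = 3.000, attained e.g. along the cycle 0 → 0 with weight 3 and length 1. So λ(A) = 3/1 = 3.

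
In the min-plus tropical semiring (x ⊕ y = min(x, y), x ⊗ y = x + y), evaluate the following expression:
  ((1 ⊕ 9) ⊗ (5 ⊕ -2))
((1 ⊕ 9) ⊗ (5 ⊕ -2)) = -1

Expand innermost to outermost. Recall ⊕ takes the minimum of its arguments and ⊗ takes their sum. Working out the expression ((1 ⊕ 9) ⊗ (5 ⊕ -2)) gives -1.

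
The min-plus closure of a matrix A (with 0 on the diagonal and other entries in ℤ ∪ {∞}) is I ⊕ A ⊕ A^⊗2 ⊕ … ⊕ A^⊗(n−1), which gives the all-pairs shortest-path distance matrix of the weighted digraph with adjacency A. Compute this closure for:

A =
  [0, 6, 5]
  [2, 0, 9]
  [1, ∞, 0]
Closure =
  [0, 6, 5]
  [2, 0, 7]
  [1, 7, 0]

This is the Floyd-Warshall all-pairs shortest-path computation. For each intermediate vertex k = 0, 1, …, 2, update dist[i][j] ← min(dist[i][j], dist[i][k] + dist[k][j]). The final matrix gives, for each (i, j), the minimum total weight of any directed path from i to j (possibly empty when i = j).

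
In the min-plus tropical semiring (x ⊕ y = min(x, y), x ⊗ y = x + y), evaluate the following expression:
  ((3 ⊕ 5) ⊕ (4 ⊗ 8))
((3 ⊕ 5) ⊕ (4 ⊗ 8)) = 3

Expand innermost to outermost. Recall ⊕ takes the minimum of its arguments and ⊗ takes their sum. Working out the expression ((3 ⊕ 5) ⊕ (4 ⊗ 8)) gives 3.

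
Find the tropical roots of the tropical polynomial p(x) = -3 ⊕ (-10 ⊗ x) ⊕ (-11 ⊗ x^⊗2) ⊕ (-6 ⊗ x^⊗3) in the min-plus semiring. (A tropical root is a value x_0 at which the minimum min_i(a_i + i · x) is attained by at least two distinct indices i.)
Roots: {-5, 1, 7}

Each tropical root is a break point of the lower envelope of the lines y = a_i + i · x (there are 4 lines, with slopes 0, 1, ..., 3). Only the lines that attain the minimum somewhere contribute to roots; other lines are dominated. Here the surviving (envelope) indices are i = 3, i = 2, i = 1, i = 0.
Intersections between consecutive envelope lines give the roots: for adjacent envelope indices i < j the intersection is x = (a_i − a_j) / (j − i). Reading off the sorted break points: {-5, 1, 7}.
Verification: at each break x_0, at least two indices attain the minimum of min_i(a_i + i · x_0).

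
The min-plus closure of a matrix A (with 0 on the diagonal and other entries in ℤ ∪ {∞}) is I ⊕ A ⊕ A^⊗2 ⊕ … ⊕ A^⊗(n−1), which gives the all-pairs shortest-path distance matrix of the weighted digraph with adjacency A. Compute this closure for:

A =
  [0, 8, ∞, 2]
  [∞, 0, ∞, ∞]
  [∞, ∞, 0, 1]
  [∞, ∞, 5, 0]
Closure =
  [0, 8, 7, 2]
  [∞, 0, ∞, ∞]
  [∞, ∞, 0, 1]
  [∞, ∞, 5, 0]

This is the Floyd-Warshall all-pairs shortest-path computation. For each intermediate vertex k = 0, 1, …, 3, update dist[i][j] ← min(dist[i][j], dist[i][k] + dist[k][j]). The final matrix gives, for each (i, j), the minimum total weight of any directed path from i to j (possibly empty when i = j).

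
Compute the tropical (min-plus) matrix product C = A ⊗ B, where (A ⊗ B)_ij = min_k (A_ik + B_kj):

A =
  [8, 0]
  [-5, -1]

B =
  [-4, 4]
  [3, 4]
A ⊗ B =
  [3, 4]
  [-9, -1]

Apply the min-plus product entry-by-entry:
  C[0][0] = min over k of (A[0][0] + B[0][0] = 8 + -4 = 4, A[0][1] + B[1][0] = 0 + 3 = 3) = 3 (attained at k = 1)
  C[0][1] = min over k of (A[0][0] + B[0][1] = 8 + 4 = 12, A[0][1] + B[1][1] = 0 + 4 = 4) = 4 (attained at k = 1)
  C[1][0] = min over k of (A[1][0] + B[0][0] = -5 + -4 = -9, A[1][1] + B[1][0] = -1 + 3 = 2) = -9 (attained at k = 0)
  C[1][1] = min over k of (A[1][0] + B[0][1] = -5 + 4 = -1, A[1][1] + B[1][1] = -1 + 4 = 3) = -1 (attained at k = 0)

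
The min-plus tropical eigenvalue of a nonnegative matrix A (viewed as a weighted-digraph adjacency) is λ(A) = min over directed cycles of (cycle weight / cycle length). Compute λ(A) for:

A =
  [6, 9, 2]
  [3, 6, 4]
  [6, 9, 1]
λ(A) = 1

Enumerate directed cycles and compute their means (weight / length). Sample:
  cycle 0 → 0: weight = 6, length = 1, mean = 6/1 ≈ 6.000
  cycle 1 → 1: weight = 6, length = 1, mean = 6/1 ≈ 6.000
  cycle 2 → 2: weight = 1, length = 1, mean = 1/1 ≈ 1.000
  cycle 0 → 1 → 0: weight = 12, length = 2, mean = 12/2 ≈ 6.000
  cycle 0 → 2 → 0: weight = 8, length = 2, mean = 8/2 ≈ 4.000
  cycle 1 → 0 → 1: weight = 12, length = 2, mean = 12/2 ≈ 6.000
Minimum mean = 1.000, attained e.g. along the cycle 2 → 2 with weight 1 and length 1. So λ(A) = 1/1 = 1.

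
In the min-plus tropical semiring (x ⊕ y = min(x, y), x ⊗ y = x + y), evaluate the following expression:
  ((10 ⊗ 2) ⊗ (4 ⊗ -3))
((10 ⊗ 2) ⊗ (4 ⊗ -3)) = 13

Expand innermost to outermost. Recall ⊕ takes the minimum of its arguments and ⊗ takes their sum. Working out the expression ((10 ⊗ 2) ⊗ (4 ⊗ -3)) gives 13.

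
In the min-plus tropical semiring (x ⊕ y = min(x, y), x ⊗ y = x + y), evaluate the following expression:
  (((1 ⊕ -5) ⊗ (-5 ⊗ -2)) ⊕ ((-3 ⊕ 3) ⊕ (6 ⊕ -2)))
(((1 ⊕ -5) ⊗ (-5 ⊗ -2)) ⊕ ((-3 ⊕ 3) ⊕ (6 ⊕ -2))) = -12

Expand innermost to outermost. Recall ⊕ takes the minimum of its arguments and ⊗ takes their sum. Working out the expression (((1 ⊕ -5) ⊗ (-5 ⊗ -2)) ⊕ ((-3 ⊕ 3) ⊕ (6 ⊕ -2))) gives -12.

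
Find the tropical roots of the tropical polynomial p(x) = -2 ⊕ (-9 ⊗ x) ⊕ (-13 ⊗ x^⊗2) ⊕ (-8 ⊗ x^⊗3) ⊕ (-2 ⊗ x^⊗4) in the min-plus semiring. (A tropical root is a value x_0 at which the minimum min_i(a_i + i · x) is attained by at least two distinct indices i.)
Roots: {-6, -5, 4, 7}

Each tropical root is a break point of the lower envelope of the lines y = a_i + i · x (there are 5 lines, with slopes 0, 1, ..., 4). Only the lines that attain the minimum somewhere contribute to roots; other lines are dominated. Here the surviving (envelope) indices are i = 4, i = 3, i = 2, i = 1, i = 0.
Intersections between consecutive envelope lines give the roots: for adjacent envelope indices i < j the intersection is x = (a_i − a_j) / (j − i). Reading off the sorted break points: {-6, -5, 4, 7}.
Verification: at each break x_0, at least two indices attain the minimum of min_i(a_i + i · x_0).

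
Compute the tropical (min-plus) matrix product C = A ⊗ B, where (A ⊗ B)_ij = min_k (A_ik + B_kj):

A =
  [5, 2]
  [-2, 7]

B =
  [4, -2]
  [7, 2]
A ⊗ B =
  [9, 3]
  [2, -4]

Apply the min-plus product entry-by-entry:
  C[0][0] = min over k of (A[0][0] + B[0][0] = 5 + 4 = 9, A[0][1] + B[1][0] = 2 + 7 = 9) = 9 (attained at k = 0)
  C[0][1] = min over k of (A[0][0] + B[0][1] = 5 + -2 = 3, A[0][1] + B[1][1] = 2 + 2 = 4) = 3 (attained at k = 0)
  C[1][0] = min over k of (A[1][0] + B[0][0] = -2 + 4 = 2, A[1][1] + B[1][0] = 7 + 7 = 14) = 2 (attained at k = 0)
  C[1][1] = min over k of (A[1][0] + B[0][1] = -2 + -2 = -4, A[1][1] + B[1][1] = 7 + 2 = 9) = -4 (attained at k = 0)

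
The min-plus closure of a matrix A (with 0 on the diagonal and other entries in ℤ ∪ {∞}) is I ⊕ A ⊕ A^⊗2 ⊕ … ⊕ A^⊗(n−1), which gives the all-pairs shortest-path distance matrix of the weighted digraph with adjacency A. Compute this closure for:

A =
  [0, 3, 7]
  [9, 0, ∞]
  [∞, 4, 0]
Closure =
  [0, 3, 7]
  [9, 0, 16]
  [13, 4, 0]

This is the Floyd-Warshall all-pairs shortest-path computation. For each intermediate vertex k = 0, 1, …, 2, update dist[i][j] ← min(dist[i][j], dist[i][k] + dist[k][j]). The final matrix gives, for each (i, j), the minimum total weight of any directed path from i to j (possibly empty when i = j).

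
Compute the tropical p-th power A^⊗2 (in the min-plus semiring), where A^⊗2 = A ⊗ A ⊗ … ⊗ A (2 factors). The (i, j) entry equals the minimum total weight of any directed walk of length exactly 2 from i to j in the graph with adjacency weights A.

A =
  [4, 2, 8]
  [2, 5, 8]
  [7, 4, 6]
A^⊗2 =
  [4, 6, 10]
  [6, 4, 10]
  [6, 9, 12]

Each entry (A^⊗2)_ij equals the minimum over all length-2 walks i = v_0 → v_1 → … → v_2 = j of Σ_t A[v_t][v_{t+1}]. For example, for (i, j) = (0, 2) we minimise over 3 possible intermediate vertex sequences; the minimum is 10, attained along the walk 0 → 1 → 2.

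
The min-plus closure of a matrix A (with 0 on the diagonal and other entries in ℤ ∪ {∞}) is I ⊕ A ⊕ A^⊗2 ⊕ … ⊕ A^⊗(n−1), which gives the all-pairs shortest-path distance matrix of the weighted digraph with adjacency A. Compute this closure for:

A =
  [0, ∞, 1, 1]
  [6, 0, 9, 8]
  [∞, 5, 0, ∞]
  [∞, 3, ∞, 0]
Closure =
  [0, 4, 1, 1]
  [6, 0, 7, 7]
  [11, 5, 0, 12]
  [9, 3, 10, 0]

This is the Floyd-Warshall all-pairs shortest-path computation. For each intermediate vertex k = 0, 1, …, 3, update dist[i][j] ← min(dist[i][j], dist[i][k] + dist[k][j]). The final matrix gives, for each (i, j), the minimum total weight of any directed path from i to j (possibly empty when i = j).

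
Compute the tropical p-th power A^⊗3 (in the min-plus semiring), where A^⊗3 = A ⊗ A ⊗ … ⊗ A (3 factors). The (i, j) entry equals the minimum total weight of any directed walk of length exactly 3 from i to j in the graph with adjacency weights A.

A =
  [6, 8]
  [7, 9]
A^⊗3 =
  [18, 20]
  [19, 21]

Each entry (A^⊗3)_ij equals the minimum over all length-3 walks i = v_0 → v_1 → … → v_3 = j of Σ_t A[v_t][v_{t+1}]. For example, for (i, j) = (0, 1) we minimise over 4 possible intermediate vertex sequences; the minimum is 20, attained along the walk 0 → 0 → 0 → 1.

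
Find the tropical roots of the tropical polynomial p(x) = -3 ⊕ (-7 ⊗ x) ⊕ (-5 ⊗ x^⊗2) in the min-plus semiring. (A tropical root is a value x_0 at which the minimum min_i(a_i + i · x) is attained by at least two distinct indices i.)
Roots: {-2, 4}

Each tropical root is a break point of the lower envelope of the lines y = a_i + i · x (there are 3 lines, with slopes 0, 1, ..., 2). Only the lines that attain the minimum somewhere contribute to roots; other lines are dominated. Here the surviving (envelope) indices are i = 2, i = 1, i = 0.
Intersections between consecutive envelope lines give the roots: for adjacent envelope indices i < j the intersection is x = (a_i − a_j) / (j − i). Reading off the sorted break points: {-2, 4}.
Verification: at each break x_0, at least two indices attain the minimum of min_i(a_i + i · x_0).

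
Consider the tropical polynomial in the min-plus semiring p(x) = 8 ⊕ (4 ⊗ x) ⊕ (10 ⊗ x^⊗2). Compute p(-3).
p(-3) = 1

A tropical monomial a ⊗ x^⊗i evaluates to a + i · x. Evaluating each term at x = -3:
  Term 0 contributes 8 + 0 · -3 = 8
  Term 1 contributes 4 + 1 · -3 = 1
  Term 2 contributes 10 + 2 · -3 = 4
p(-3) = ⊕ of these = min[8, 1, 4] = 1.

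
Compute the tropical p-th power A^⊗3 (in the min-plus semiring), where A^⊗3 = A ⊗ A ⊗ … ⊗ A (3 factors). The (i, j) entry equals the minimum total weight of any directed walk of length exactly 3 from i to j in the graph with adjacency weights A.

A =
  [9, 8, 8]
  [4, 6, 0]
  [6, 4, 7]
A^⊗3 =
  [14, 12, 12]
  [8, 10, 4]
  [10, 8, 10]

Each entry (A^⊗3)_ij equals the minimum over all length-3 walks i = v_0 → v_1 → … → v_3 = j of Σ_t A[v_t][v_{t+1}]. For example, for (i, j) = (0, 2) we minimise over 9 possible intermediate vertex sequences; the minimum is 12, attained along the walk 0 → 2 → 1 → 2.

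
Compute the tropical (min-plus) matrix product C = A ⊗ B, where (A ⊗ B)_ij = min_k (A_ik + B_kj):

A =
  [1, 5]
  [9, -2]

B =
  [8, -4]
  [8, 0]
A ⊗ B =
  [9, -3]
  [6, -2]

Apply the min-plus product entry-by-entry:
  C[0][0] = min over k of (A[0][0] + B[0][0] = 1 + 8 = 9, A[0][1] + B[1][0] = 5 + 8 = 13) = 9 (attained at k = 0)
  C[0][1] = min over k of (A[0][0] + B[0][1] = 1 + -4 = -3, A[0][1] + B[1][1] = 5 + 0 = 5) = -3 (attained at k = 0)
  C[1][0] = min over k of (A[1][0] + B[0][0] = 9 + 8 = 17, A[1][1] + B[1][0] = -2 + 8 = 6) = 6 (attained at k = 1)
  C[1][1] = min over k of (A[1][0] + B[0][1] = 9 + -4 = 5, A[1][1] + B[1][1] = -2 + 0 = -2) = -2 (attained at k = 1)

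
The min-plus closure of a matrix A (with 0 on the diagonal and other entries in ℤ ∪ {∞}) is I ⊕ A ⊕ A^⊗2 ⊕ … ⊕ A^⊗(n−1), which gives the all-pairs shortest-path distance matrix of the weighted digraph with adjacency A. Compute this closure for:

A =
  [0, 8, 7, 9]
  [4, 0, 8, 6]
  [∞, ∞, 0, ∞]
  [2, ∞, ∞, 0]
Closure =
  [0, 8, 7, 9]
  [4, 0, 8, 6]
  [∞, ∞, 0, ∞]
  [2, 10, 9, 0]

This is the Floyd-Warshall all-pairs shortest-path computation. For each intermediate vertex k = 0, 1, …, 3, update dist[i][j] ← min(dist[i][j], dist[i][k] + dist[k][j]). The final matrix gives, for each (i, j), the minimum total weight of any directed path from i to j (possibly empty when i = j).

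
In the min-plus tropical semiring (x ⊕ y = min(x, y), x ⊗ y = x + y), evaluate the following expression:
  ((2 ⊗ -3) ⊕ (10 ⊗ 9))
((2 ⊗ -3) ⊕ (10 ⊗ 9)) = -1

Expand innermost to outermost. Recall ⊕ takes the minimum of its arguments and ⊗ takes their sum. Working out the expression ((2 ⊗ -3) ⊕ (10 ⊗ 9)) gives -1.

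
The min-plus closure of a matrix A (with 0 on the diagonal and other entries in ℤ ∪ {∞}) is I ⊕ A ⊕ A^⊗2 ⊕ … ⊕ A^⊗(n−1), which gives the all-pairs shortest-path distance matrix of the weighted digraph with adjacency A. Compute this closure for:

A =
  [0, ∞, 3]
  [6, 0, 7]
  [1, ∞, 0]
Closure =
  [0, ∞, 3]
  [6, 0, 7]
  [1, ∞, 0]

This is the Floyd-Warshall all-pairs shortest-path computation. For each intermediate vertex k = 0, 1, …, 2, update dist[i][j] ← min(dist[i][j], dist[i][k] + dist[k][j]). The final matrix gives, for each (i, j), the minimum total weight of any directed path from i to j (possibly empty when i = j).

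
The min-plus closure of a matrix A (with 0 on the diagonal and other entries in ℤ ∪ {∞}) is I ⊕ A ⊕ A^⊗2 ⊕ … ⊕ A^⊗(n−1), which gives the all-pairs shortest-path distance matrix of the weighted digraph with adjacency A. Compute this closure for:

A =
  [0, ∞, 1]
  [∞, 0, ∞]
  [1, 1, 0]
Closure =
  [0, 2, 1]
  [∞, 0, ∞]
  [1, 1, 0]

This is the Floyd-Warshall all-pairs shortest-path computation. For each intermediate vertex k = 0, 1, …, 2, update dist[i][j] ← min(dist[i][j], dist[i][k] + dist[k][j]). The final matrix gives, for each (i, j), the minimum total weight of any directed path from i to j (possibly empty when i = j).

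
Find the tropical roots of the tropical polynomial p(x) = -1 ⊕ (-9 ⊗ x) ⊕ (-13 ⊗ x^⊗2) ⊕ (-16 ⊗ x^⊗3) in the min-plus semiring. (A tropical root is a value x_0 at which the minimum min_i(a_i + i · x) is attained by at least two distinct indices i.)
Roots: {3, 4, 8}

Each tropical root is a break point of the lower envelope of the lines y = a_i + i · x (there are 4 lines, with slopes 0, 1, ..., 3). Only the lines that attain the minimum somewhere contribute to roots; other lines are dominated. Here the surviving (envelope) indices are i = 3, i = 2, i = 1, i = 0.
Intersections between consecutive envelope lines give the roots: for adjacent envelope indices i < j the intersection is x = (a_i − a_j) / (j − i). Reading off the sorted break points: {3, 4, 8}.
Verification: at each break x_0, at least two indices attain the minimum of min_i(a_i + i · x_0).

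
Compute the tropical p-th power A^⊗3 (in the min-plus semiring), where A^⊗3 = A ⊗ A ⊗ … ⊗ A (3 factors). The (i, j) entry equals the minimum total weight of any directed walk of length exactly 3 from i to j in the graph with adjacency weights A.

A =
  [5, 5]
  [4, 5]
A^⊗3 =
  [14, 14]
  [13, 14]

Each entry (A^⊗3)_ij equals the minimum over all length-3 walks i = v_0 → v_1 → … → v_3 = j of Σ_t A[v_t][v_{t+1}]. For example, for (i, j) = (0, 1) we minimise over 4 possible intermediate vertex sequences; the minimum is 14, attained along the walk 0 → 1 → 0 → 1.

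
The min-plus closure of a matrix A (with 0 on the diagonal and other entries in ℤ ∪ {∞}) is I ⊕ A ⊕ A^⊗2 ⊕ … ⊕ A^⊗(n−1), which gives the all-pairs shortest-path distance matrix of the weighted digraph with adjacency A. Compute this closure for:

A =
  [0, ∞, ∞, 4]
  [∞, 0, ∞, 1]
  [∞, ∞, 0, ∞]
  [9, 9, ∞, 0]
Closure =
  [0, 13, ∞, 4]
  [10, 0, ∞, 1]
  [∞, ∞, 0, ∞]
  [9, 9, ∞, 0]

This is the Floyd-Warshall all-pairs shortest-path computation. For each intermediate vertex k = 0, 1, …, 3, update dist[i][j] ← min(dist[i][j], dist[i][k] + dist[k][j]). The final matrix gives, for each (i, j), the minimum total weight of any directed path from i to j (possibly empty when i = j).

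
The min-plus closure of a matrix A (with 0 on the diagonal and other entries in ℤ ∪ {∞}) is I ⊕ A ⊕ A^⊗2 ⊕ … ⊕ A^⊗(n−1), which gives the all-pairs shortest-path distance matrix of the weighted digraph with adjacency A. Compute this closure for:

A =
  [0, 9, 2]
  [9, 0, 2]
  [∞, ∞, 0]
Closure =
  [0, 9, 2]
  [9, 0, 2]
  [∞, ∞, 0]

This is the Floyd-Warshall all-pairs shortest-path computation. For each intermediate vertex k = 0, 1, …, 2, update dist[i][j] ← min(dist[i][j], dist[i][k] + dist[k][j]). The final matrix gives, for each (i, j), the minimum total weight of any directed path from i to j (possibly empty when i = j).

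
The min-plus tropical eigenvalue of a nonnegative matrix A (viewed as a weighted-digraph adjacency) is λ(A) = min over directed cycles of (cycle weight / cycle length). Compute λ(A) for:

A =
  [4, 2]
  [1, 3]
λ(A) = 3/2

Enumerate directed cycles and compute their means (weight / length). Sample:
  cycle 0 → 0: weight = 4, length = 1, mean = 4/1 ≈ 4.000
  cycle 1 → 1: weight = 3, length = 1, mean = 3/1 ≈ 3.000
  cycle 0 → 1 → 0: weight = 3, length = 2, mean = 3/2 ≈ 1.500
  cycle 1 → 0 → 1: weight = 3, length = 2, mean = 3/2 ≈ 1.500
Minimum mean = 1.500, attained e.g. along the cycle 0 → 1 → 0 with weight 3 and length 2. So λ(A) = 3/2 = 3/2.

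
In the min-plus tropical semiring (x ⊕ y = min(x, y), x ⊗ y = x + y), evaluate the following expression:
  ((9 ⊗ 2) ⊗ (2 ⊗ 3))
((9 ⊗ 2) ⊗ (2 ⊗ 3)) = 16

Expand innermost to outermost. Recall ⊕ takes the minimum of its arguments and ⊗ takes their sum. Working out the expression ((9 ⊗ 2) ⊗ (2 ⊗ 3)) gives 16.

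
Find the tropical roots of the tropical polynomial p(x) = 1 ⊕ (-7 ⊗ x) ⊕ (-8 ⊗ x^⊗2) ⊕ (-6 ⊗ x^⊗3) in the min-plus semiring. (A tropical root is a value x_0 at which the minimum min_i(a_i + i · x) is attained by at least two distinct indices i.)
Roots: {-2, 1, 8}

Each tropical root is a break point of the lower envelope of the lines y = a_i + i · x (there are 4 lines, with slopes 0, 1, ..., 3). Only the lines that attain the minimum somewhere contribute to roots; other lines are dominated. Here the surviving (envelope) indices are i = 3, i = 2, i = 1, i = 0.
Intersections between consecutive envelope lines give the roots: for adjacent envelope indices i < j the intersection is x = (a_i − a_j) / (j − i). Reading off the sorted break points: {-2, 1, 8}.
Verification: at each break x_0, at least two indices attain the minimum of min_i(a_i + i · x_0).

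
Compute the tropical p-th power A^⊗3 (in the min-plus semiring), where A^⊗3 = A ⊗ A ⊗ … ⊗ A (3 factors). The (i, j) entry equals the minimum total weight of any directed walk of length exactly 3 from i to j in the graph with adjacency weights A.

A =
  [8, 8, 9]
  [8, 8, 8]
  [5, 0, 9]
A^⊗3 =
  [17, 16, 17]
  [16, 16, 16]
  [13, 8, 16]

Each entry (A^⊗3)_ij equals the minimum over all length-3 walks i = v_0 → v_1 → … → v_3 = j of Σ_t A[v_t][v_{t+1}]. For example, for (i, j) = (0, 2) we minimise over 9 possible intermediate vertex sequences; the minimum is 17, attained along the walk 0 → 2 → 1 → 2.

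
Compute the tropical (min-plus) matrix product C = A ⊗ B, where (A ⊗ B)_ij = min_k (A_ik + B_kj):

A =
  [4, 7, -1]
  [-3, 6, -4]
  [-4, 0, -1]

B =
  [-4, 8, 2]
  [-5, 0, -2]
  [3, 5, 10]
A ⊗ B =
  [0, 4, 5]
  [-7, 1, -1]
  [-8, 0, -2]

Apply the min-plus product entry-by-entry:
  C[0][0] = min over k of (A[0][0] + B[0][0] = 4 + -4 = 0, A[0][1] + B[1][0] = 7 + -5 = 2, A[0][2] + B[2][0] = -1 + 3 = 2) = 0 (attained at k = 0)
  C[0][1] = min over k of (A[0][0] + B[0][1] = 4 + 8 = 12, A[0][1] + B[1][1] = 7 + 0 = 7, A[0][2] + B[2][1] = -1 + 5 = 4) = 4 (attained at k = 2)
  C[0][2] = min over k of (A[0][0] + B[0][2] = 4 + 2 = 6, A[0][1] + B[1][2] = 7 + -2 = 5, A[0][2] + B[2][2] = -1 + 10 = 9) = 5 (attained at k = 1)
  C[1][0] = min over k of (A[1][0] + B[0][0] = -3 + -4 = -7, A[1][1] + B[1][0] = 6 + -5 = 1, A[1][2] + B[2][0] = -4 + 3 = -1) = -7 (attained at k = 0)
  C[1][1] = min over k of (A[1][0] + B[0][1] = -3 + 8 = 5, A[1][1] + B[1][1] = 6 + 0 = 6, A[1][2] + B[2][1] = -4 + 5 = 1) = 1 (attained at k = 2)
  C[1][2] = min over k of (A[1][0] + B[0][2] = -3 + 2 = -1, A[1][1] + B[1][2] = 6 + -2 = 4, A[1][2] + B[2][2] = -4 + 10 = 6) = -1 (attained at k = 0)
  C[2][0] = min over k of (A[2][0] + B[0][0] = -4 + -4 = -8, A[2][1] + B[1][0] = 0 + -5 = -5, A[2][2] + B[2][0] = -1 + 3 = 2) = -8 (attained at k = 0)
  C[2][1] = min over k of (A[2][0] + B[0][1] = -4 + 8 = 4, A[2][1] + B[1][1] = 0 + 0 = 0, A[2][2] + B[2][1] = -1 + 5 = 4) = 0 (attained at k = 1)
  C[2][2] = min over k of (A[2][0] + B[0][2] = -4 + 2 = -2, A[2][1] + B[1][2] = 0 + -2 = -2, A[2][2] + B[2][2] = -1 + 10 = 9) = -2 (attained at k = 0)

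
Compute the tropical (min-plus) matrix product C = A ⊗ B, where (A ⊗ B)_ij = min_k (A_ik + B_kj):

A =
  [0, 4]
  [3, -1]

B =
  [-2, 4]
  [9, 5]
A ⊗ B =
  [-2, 4]
  [1, 4]

Apply the min-plus product entry-by-entry:
  C[0][0] = min over k of (A[0][0] + B[0][0] = 0 + -2 = -2, A[0][1] + B[1][0] = 4 + 9 = 13) = -2 (attained at k = 0)
  C[0][1] = min over k of (A[0][0] + B[0][1] = 0 + 4 = 4, A[0][1] + B[1][1] = 4 + 5 = 9) = 4 (attained at k = 0)
  C[1][0] = min over k of (A[1][0] + B[0][0] = 3 + -2 = 1, A[1][1] + B[1][0] = -1 + 9 = 8) = 1 (attained at k = 0)
  C[1][1] = min over k of (A[1][0] + B[0][1] = 3 + 4 = 7, A[1][1] + B[1][1] = -1 + 5 = 4) = 4 (attained at k = 1)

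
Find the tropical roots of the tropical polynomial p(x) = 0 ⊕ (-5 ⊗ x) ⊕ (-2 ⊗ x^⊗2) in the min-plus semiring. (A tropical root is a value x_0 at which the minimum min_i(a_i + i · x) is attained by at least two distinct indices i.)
Roots: {-3, 5}

Each tropical root is a break point of the lower envelope of the lines y = a_i + i · x (there are 3 lines, with slopes 0, 1, ..., 2). Only the lines that attain the minimum somewhere contribute to roots; other lines are dominated. Here the surviving (envelope) indices are i = 2, i = 1, i = 0.
Intersections between consecutive envelope lines give the roots: for adjacent envelope indices i < j the intersection is x = (a_i − a_j) / (j − i). Reading off the sorted break points: {-3, 5}.
Verification: at each break x_0, at least two indices attain the minimum of min_i(a_i + i · x_0).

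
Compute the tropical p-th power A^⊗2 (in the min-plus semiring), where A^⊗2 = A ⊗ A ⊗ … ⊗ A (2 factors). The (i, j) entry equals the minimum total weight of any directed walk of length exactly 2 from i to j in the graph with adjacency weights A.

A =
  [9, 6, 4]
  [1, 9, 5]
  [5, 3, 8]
A^⊗2 =
  [7, 7, 11]
  [10, 7, 5]
  [4, 11, 8]

Each entry (A^⊗2)_ij equals the minimum over all length-2 walks i = v_0 → v_1 → … → v_2 = j of Σ_t A[v_t][v_{t+1}]. For example, for (i, j) = (0, 2) we minimise over 3 possible intermediate vertex sequences; the minimum is 11, attained along the walk 0 → 1 → 2.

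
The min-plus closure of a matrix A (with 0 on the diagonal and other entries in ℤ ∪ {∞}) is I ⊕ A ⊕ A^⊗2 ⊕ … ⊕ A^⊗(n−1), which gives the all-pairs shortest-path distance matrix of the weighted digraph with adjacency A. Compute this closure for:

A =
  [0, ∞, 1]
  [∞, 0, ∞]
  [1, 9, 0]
Closure =
  [0, 10, 1]
  [∞, 0, ∞]
  [1, 9, 0]

This is the Floyd-Warshall all-pairs shortest-path computation. For each intermediate vertex k = 0, 1, …, 2, update dist[i][j] ← min(dist[i][j], dist[i][k] + dist[k][j]). The final matrix gives, for each (i, j), the minimum total weight of any directed path from i to j (possibly empty when i = j).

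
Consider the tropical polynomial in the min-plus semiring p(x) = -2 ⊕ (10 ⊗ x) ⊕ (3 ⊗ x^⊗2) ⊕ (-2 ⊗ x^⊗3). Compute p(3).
p(3) = -2

A tropical monomial a ⊗ x^⊗i evaluates to a + i · x. Evaluating each term at x = 3:
  Term 0 contributes -2 + 0 · 3 = -2
  Term 1 contributes 10 + 1 · 3 = 13
  Term 2 contributes 3 + 2 · 3 = 9
  Term 3 contributes -2 + 3 · 3 = 7
p(3) = ⊕ of these = min[-2, 13, 9, 7] = -2.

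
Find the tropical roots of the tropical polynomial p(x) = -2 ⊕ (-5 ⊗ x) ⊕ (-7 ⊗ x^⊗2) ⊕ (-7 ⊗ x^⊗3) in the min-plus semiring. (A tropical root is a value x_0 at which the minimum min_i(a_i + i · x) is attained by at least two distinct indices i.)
Roots: {0, 2, 3}

Each tropical root is a break point of the lower envelope of the lines y = a_i + i · x (there are 4 lines, with slopes 0, 1, ..., 3). Only the lines that attain the minimum somewhere contribute to roots; other lines are dominated. Here the surviving (envelope) indices are i = 3, i = 2, i = 1, i = 0.
Intersections between consecutive envelope lines give the roots: for adjacent envelope indices i < j the intersection is x = (a_i − a_j) / (j − i). Reading off the sorted break points: {0, 2, 3}.
Verification: at each break x_0, at least two indices attain the minimum of min_i(a_i + i · x_0).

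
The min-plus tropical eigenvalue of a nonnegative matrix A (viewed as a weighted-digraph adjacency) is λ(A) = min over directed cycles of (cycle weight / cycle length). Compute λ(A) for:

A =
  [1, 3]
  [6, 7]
λ(A) = 1

Enumerate directed cycles and compute their means (weight / length). Sample:
  cycle 0 → 0: weight = 1, length = 1, mean = 1/1 ≈ 1.000
  cycle 1 → 1: weight = 7, length = 1, mean = 7/1 ≈ 7.000
  cycle 0 → 1 → 0: weight = 9, length = 2, mean = 9/2 ≈ 4.500
  cycle 1 → 0 → 1: weight = 9, length = 2, mean = 9/2 ≈ 4.500
Minimum mean = 1.000, attained e.g. along the cycle 0 → 0 with weight 1 and length 1. So λ(A) = 1/1 = 1.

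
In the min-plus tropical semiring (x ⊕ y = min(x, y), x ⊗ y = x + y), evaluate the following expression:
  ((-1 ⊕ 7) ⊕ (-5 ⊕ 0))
((-1 ⊕ 7) ⊕ (-5 ⊕ 0)) = -5

Expand innermost to outermost. Recall ⊕ takes the minimum of its arguments and ⊗ takes their sum. Working out the expression ((-1 ⊕ 7) ⊕ (-5 ⊕ 0)) gives -5.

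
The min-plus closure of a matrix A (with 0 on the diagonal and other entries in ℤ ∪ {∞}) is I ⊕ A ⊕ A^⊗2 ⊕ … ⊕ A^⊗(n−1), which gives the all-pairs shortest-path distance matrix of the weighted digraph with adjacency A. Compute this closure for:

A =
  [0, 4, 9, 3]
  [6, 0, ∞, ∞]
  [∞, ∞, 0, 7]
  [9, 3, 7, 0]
Closure =
  [0, 4, 9, 3]
  [6, 0, 15, 9]
  [16, 10, 0, 7]
  [9, 3, 7, 0]

This is the Floyd-Warshall all-pairs shortest-path computation. For each intermediate vertex k = 0, 1, …, 3, update dist[i][j] ← min(dist[i][j], dist[i][k] + dist[k][j]). The final matrix gives, for each (i, j), the minimum total weight of any directed path from i to j (possibly empty when i = j).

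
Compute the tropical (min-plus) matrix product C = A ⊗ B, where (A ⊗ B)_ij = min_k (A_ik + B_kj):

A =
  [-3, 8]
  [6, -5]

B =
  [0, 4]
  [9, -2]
A ⊗ B =
  [-3, 1]
  [4, -7]

Apply the min-plus product entry-by-entry:
  C[0][0] = min over k of (A[0][0] + B[0][0] = -3 + 0 = -3, A[0][1] + B[1][0] = 8 + 9 = 17) = -3 (attained at k = 0)
  C[0][1] = min over k of (A[0][0] + B[0][1] = -3 + 4 = 1, A[0][1] + B[1][1] = 8 + -2 = 6) = 1 (attained at k = 0)
  C[1][0] = min over k of (A[1][0] + B[0][0] = 6 + 0 = 6, A[1][1] + B[1][0] = -5 + 9 = 4) = 4 (attained at k = 1)
  C[1][1] = min over k of (A[1][0] + B[0][1] = 6 + 4 = 10, A[1][1] + B[1][1] = -5 + -2 = -7) = -7 (attained at k = 1)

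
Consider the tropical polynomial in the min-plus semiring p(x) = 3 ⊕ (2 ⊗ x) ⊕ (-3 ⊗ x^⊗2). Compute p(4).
p(4) = 3

A tropical monomial a ⊗ x^⊗i evaluates to a + i · x. Evaluating each term at x = 4:
  Term 0 contributes 3 + 0 · 4 = 3
  Term 1 contributes 2 + 1 · 4 = 6
  Term 2 contributes -3 + 2 · 4 = 5
p(4) = ⊕ of these = min[3, 6, 5] = 3.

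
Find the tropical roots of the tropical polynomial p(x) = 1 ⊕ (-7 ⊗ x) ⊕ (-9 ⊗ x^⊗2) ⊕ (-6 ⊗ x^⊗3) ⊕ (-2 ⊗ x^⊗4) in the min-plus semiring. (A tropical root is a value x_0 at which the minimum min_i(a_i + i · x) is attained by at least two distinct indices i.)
Roots: {-4, -3, 2, 8}

Each tropical root is a break point of the lower envelope of the lines y = a_i + i · x (there are 5 lines, with slopes 0, 1, ..., 4). Only the lines that attain the minimum somewhere contribute to roots; other lines are dominated. Here the surviving (envelope) indices are i = 4, i = 3, i = 2, i = 1, i = 0.
Intersections between consecutive envelope lines give the roots: for adjacent envelope indices i < j the intersection is x = (a_i − a_j) / (j − i). Reading off the sorted break points: {-4, -3, 2, 8}.
Verification: at each break x_0, at least two indices attain the minimum of min_i(a_i + i · x_0).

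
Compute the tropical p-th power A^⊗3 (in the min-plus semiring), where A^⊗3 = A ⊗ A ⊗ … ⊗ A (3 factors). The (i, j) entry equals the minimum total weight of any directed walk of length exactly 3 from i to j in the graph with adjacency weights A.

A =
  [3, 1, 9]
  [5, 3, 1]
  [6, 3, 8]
A^⊗3 =
  [8, 5, 5]
  [9, 7, 5]
  [10, 7, 7]

Each entry (A^⊗3)_ij equals the minimum over all length-3 walks i = v_0 → v_1 → … → v_3 = j of Σ_t A[v_t][v_{t+1}]. For example, for (i, j) = (0, 2) we minimise over 9 possible intermediate vertex sequences; the minimum is 5, attained along the walk 0 → 0 → 1 → 2.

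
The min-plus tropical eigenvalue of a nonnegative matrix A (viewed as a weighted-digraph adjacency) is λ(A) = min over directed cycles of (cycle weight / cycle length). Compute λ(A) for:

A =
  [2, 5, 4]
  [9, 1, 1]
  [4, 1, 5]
λ(A) = 1

Enumerate directed cycles and compute their means (weight / length). Sample:
  cycle 0 → 0: weight = 2, length = 1, mean = 2/1 ≈ 2.000
  cycle 1 → 1: weight = 1, length = 1, mean = 1/1 ≈ 1.000
  cycle 2 → 2: weight = 5, length = 1, mean = 5/1 ≈ 5.000
  cycle 0 → 1 → 0: weight = 14, length = 2, mean = 14/2 ≈ 7.000
  cycle 0 → 2 → 0: weight = 8, length = 2, mean = 8/2 ≈ 4.000
  cycle 1 → 0 → 1: weight = 14, length = 2, mean = 14/2 ≈ 7.000
Minimum mean = 1.000, attained e.g. along the cycle 1 → 1 with weight 1 and length 1. So λ(A) = 1/1 = 1.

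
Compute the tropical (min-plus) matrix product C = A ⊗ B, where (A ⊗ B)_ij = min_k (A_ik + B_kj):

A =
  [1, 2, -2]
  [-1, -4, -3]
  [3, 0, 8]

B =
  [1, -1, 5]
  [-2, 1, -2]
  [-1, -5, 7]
A ⊗ B =
  [-3, -7, 0]
  [-6, -8, -6]
  [-2, 1, -2]

Apply the min-plus product entry-by-entry:
  C[0][0] = min over k of (A[0][0] + B[0][0] = 1 + 1 = 2, A[0][1] + B[1][0] = 2 + -2 = 0, A[0][2] + B[2][0] = -2 + -1 = -3) = -3 (attained at k = 2)
  C[0][1] = min over k of (A[0][0] + B[0][1] = 1 + -1 = 0, A[0][1] + B[1][1] = 2 + 1 = 3, A[0][2] + B[2][1] = -2 + -5 = -7) = -7 (attained at k = 2)
  C[0][2] = min over k of (A[0][0] + B[0][2] = 1 + 5 = 6, A[0][1] + B[1][2] = 2 + -2 = 0, A[0][2] + B[2][2] = -2 + 7 = 5) = 0 (attained at k = 1)
  C[1][0] = min over k of (A[1][0] + B[0][0] = -1 + 1 = 0, A[1][1] + B[1][0] = -4 + -2 = -6, A[1][2] + B[2][0] = -3 + -1 = -4) = -6 (attained at k = 1)
  C[1][1] = min over k of (A[1][0] + B[0][1] = -1 + -1 = -2, A[1][1] + B[1][1] = -4 + 1 = -3, A[1][2] + B[2][1] = -3 + -5 = -8) = -8 (attained at k = 2)
  C[1][2] = min over k of (A[1][0] + B[0][2] = -1 + 5 = 4, A[1][1] + B[1][2] = -4 + -2 = -6, A[1][2] + B[2][2] = -3 + 7 = 4) = -6 (attained at k = 1)
  C[2][0] = min over k of (A[2][0] + B[0][0] = 3 + 1 = 4, A[2][1] + B[1][0] = 0 + -2 = -2, A[2][2] + B[2][0] = 8 + -1 = 7) = -2 (attained at k = 1)
  C[2][1] = min over k of (A[2][0] + B[0][1] = 3 + -1 = 2, A[2][1] + B[1][1] = 0 + 1 = 1, A[2][2] + B[2][1] = 8 + -5 = 3) = 1 (attained at k = 1)
  C[2][2] = min over k of (A[2][0] + B[0][2] = 3 + 5 = 8, A[2][1] + B[1][2] = 0 + -2 = -2, A[2][2] + B[2][2] = 8 + 7 = 15) = -2 (attained at k = 1)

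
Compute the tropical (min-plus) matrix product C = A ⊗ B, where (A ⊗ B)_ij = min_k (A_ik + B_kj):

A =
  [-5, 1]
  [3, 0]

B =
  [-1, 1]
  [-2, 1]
A ⊗ B =
  [-6, -4]
  [-2, 1]

Apply the min-plus product entry-by-entry:
  C[0][0] = min over k of (A[0][0] + B[0][0] = -5 + -1 = -6, A[0][1] + B[1][0] = 1 + -2 = -1) = -6 (attained at k = 0)
  C[0][1] = min over k of (A[0][0] + B[0][1] = -5 + 1 = -4, A[0][1] + B[1][1] = 1 + 1 = 2) = -4 (attained at k = 0)
  C[1][0] = min over k of (A[1][0] + B[0][0] = 3 + -1 = 2, A[1][1] + B[1][0] = 0 + -2 = -2) = -2 (attained at k = 1)
  C[1][1] = min over k of (A[1][0] + B[0][1] = 3 + 1 = 4, A[1][1] + B[1][1] = 0 + 1 = 1) = 1 (attained at k = 1)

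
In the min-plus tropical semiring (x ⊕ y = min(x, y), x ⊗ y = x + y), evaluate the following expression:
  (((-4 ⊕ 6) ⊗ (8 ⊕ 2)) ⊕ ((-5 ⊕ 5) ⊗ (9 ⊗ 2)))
(((-4 ⊕ 6) ⊗ (8 ⊕ 2)) ⊕ ((-5 ⊕ 5) ⊗ (9 ⊗ 2))) = -2

Expand innermost to outermost. Recall ⊕ takes the minimum of its arguments and ⊗ takes their sum. Working out the expression (((-4 ⊕ 6) ⊗ (8 ⊕ 2)) ⊕ ((-5 ⊕ 5) ⊗ (9 ⊗ 2))) gives -2.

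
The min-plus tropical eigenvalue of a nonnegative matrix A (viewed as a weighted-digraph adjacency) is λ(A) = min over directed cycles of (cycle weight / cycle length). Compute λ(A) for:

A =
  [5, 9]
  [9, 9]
λ(A) = 5

Enumerate directed cycles and compute their means (weight / length). Sample:
  cycle 0 → 0: weight = 5, length = 1, mean = 5/1 ≈ 5.000
  cycle 1 → 1: weight = 9, length = 1, mean = 9/1 ≈ 9.000
  cycle 0 → 1 → 0: weight = 18, length = 2, mean = 18/2 ≈ 9.000
  cycle 1 → 0 → 1: weight = 18, length = 2, mean = 18/2 ≈ 9.000
Minimum mean = 5.000, attained e.g. along the cycle 0 → 0 with weight 5 and length 1. So λ(A) = 5/1 = 5.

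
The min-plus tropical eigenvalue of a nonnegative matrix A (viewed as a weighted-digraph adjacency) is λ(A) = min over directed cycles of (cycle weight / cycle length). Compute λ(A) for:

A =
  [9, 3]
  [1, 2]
λ(A) = 2

Enumerate directed cycles and compute their means (weight / length). Sample:
  cycle 0 → 0: weight = 9, length = 1, mean = 9/1 ≈ 9.000
  cycle 1 → 1: weight = 2, length = 1, mean = 2/1 ≈ 2.000
  cycle 0 → 1 → 0: weight = 4, length = 2, mean = 4/2 ≈ 2.000
  cycle 1 → 0 → 1: weight = 4, length = 2, mean = 4/2 ≈ 2.000
Minimum mean = 2.000, attained e.g. along the cycle 1 → 1 with weight 2 and length 1. So λ(A) = 2/1 = 2.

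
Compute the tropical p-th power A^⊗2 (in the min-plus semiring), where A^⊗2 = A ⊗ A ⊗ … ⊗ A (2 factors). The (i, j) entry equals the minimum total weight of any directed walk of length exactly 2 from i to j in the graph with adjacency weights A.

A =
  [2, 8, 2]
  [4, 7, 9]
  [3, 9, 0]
A^⊗2 =
  [4, 10, 2]
  [6, 12, 6]
  [3, 9, 0]

Each entry (A^⊗2)_ij equals the minimum over all length-2 walks i = v_0 → v_1 → … → v_2 = j of Σ_t A[v_t][v_{t+1}]. For example, for (i, j) = (0, 2) we minimise over 3 possible intermediate vertex sequences; the minimum is 2, attained along the walk 0 → 2 → 2.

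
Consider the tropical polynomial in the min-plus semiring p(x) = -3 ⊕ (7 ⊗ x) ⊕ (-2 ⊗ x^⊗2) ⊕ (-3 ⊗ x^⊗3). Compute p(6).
p(6) = -3

A tropical monomial a ⊗ x^⊗i evaluates to a + i · x. Evaluating each term at x = 6:
  Term 0 contributes -3 + 0 · 6 = -3
  Term 1 contributes 7 + 1 · 6 = 13
  Term 2 contributes -2 + 2 · 6 = 10
  Term 3 contributes -3 + 3 · 6 = 15
p(6) = ⊕ of these = min[-3, 13, 10, 15] = -3.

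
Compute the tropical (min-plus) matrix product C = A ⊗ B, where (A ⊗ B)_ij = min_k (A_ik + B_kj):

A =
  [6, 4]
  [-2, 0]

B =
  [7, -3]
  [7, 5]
A ⊗ B =
  [11, 3]
  [5, -5]

Apply the min-plus product entry-by-entry:
  C[0][0] = min over k of (A[0][0] + B[0][0] = 6 + 7 = 13, A[0][1] + B[1][0] = 4 + 7 = 11) = 11 (attained at k = 1)
  C[0][1] = min over k of (A[0][0] + B[0][1] = 6 + -3 = 3, A[0][1] + B[1][1] = 4 + 5 = 9) = 3 (attained at k = 0)
  C[1][0] = min over k of (A[1][0] + B[0][0] = -2 + 7 = 5, A[1][1] + B[1][0] = 0 + 7 = 7) = 5 (attained at k = 0)
  C[1][1] = min over k of (A[1][0] + B[0][1] = -2 + -3 = -5, A[1][1] + B[1][1] = 0 + 5 = 5) = -5 (attained at k = 0)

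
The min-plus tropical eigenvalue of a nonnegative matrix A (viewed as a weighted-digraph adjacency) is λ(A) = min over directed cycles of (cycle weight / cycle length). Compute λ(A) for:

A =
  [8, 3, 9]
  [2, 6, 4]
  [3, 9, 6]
λ(A) = 5/2

Enumerate directed cycles and compute their means (weight / length). Sample:
  cycle 0 → 0: weight = 8, length = 1, mean = 8/1 ≈ 8.000
  cycle 1 → 1: weight = 6, length = 1, mean = 6/1 ≈ 6.000
  cycle 2 → 2: weight = 6, length = 1, mean = 6/1 ≈ 6.000
  cycle 0 → 1 → 0: weight = 5, length = 2, mean = 5/2 ≈ 2.500
  cycle 0 → 2 → 0: weight = 12, length = 2, mean = 12/2 ≈ 6.000
  cycle 1 → 0 → 1: weight = 5, length = 2, mean = 5/2 ≈ 2.500
Minimum mean = 2.500, attained e.g. along the cycle 0 → 1 → 0 with weight 5 and length 2. So λ(A) = 5/2 = 5/2.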